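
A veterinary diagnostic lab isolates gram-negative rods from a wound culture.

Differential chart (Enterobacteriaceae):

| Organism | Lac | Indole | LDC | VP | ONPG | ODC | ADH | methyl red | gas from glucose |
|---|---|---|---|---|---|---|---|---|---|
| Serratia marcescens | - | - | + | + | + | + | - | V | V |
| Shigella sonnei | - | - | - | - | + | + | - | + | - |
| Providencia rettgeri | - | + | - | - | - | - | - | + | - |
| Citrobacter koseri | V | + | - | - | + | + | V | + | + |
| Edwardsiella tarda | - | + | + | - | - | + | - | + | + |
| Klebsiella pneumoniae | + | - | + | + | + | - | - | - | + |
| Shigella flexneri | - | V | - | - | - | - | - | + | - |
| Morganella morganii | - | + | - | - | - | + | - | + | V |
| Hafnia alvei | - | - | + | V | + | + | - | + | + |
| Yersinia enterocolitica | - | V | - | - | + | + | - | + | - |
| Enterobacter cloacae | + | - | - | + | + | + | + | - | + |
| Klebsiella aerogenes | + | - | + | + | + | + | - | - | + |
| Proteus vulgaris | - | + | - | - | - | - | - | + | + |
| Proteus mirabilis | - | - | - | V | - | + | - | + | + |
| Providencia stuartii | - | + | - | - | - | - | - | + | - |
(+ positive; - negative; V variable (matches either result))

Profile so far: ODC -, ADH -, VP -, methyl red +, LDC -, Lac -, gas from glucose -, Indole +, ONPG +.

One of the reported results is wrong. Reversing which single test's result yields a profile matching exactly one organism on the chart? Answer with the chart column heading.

As reported, no row in the chart matches all 9 reactions.
Reversing LDC → still no organism matches.
Reversing methyl red → still no organism matches.
Reversing Lac → still no organism matches.
Reversing gas from glucose → still no organism matches.
Reversing Indole → still no organism matches.
Reversing ADH → still no organism matches.
Reversing VP → still no organism matches.
Reversing ONPG → 3 organisms match (not unique).
Reversing ODC (to +) → unique match: Yersinia enterocolitica.

ODC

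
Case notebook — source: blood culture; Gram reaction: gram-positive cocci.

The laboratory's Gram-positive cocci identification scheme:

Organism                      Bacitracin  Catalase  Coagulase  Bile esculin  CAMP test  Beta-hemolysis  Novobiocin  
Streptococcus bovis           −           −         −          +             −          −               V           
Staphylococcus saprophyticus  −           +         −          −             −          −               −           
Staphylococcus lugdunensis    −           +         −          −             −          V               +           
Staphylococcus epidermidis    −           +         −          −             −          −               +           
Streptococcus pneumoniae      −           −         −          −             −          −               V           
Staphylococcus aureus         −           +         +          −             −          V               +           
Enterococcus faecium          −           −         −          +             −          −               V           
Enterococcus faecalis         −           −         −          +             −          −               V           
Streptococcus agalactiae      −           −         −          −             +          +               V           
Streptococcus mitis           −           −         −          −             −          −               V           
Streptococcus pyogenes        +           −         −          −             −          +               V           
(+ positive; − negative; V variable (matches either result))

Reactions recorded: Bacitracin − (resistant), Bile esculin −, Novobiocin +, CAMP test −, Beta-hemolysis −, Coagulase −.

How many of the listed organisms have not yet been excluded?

4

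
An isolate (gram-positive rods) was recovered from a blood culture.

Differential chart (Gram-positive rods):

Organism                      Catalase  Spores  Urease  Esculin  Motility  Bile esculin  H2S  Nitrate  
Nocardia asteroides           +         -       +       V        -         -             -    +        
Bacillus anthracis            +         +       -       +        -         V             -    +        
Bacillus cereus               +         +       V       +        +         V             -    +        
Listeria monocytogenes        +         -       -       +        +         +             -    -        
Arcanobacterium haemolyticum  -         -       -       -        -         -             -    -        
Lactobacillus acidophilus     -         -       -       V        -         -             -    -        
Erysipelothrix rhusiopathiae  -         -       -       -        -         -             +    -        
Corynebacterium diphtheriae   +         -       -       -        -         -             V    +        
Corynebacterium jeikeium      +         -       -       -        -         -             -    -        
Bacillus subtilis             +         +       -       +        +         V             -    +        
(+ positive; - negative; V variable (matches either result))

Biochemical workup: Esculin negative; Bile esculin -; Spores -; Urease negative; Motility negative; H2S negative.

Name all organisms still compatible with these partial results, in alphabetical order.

Arcanobacterium haemolyticum, Corynebacterium diphtheriae, Corynebacterium jeikeium, Lactobacillus acidophilus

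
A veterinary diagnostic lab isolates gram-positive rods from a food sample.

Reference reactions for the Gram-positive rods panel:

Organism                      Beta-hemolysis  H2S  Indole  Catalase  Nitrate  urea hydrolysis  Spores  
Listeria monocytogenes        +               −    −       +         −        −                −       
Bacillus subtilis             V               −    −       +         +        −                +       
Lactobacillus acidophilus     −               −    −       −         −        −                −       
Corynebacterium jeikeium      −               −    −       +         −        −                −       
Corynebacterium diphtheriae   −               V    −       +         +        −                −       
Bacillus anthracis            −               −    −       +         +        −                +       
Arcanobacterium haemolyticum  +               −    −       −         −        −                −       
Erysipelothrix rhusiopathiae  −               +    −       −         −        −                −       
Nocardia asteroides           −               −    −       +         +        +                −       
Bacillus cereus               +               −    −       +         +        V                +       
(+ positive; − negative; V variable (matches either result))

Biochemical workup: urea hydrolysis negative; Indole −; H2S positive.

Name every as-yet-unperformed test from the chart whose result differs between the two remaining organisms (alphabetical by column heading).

Catalase, Nitrate

Indole −: all 10 remaining candidates are consistent.
urea hydrolysis −: excludes Nocardia asteroides — 9 left.
H2S +: excludes 7 organisms — 2 left.
Two candidates remain: Corynebacterium diphtheriae and Erysipelothrix rhusiopathiae.
  Beta-hemolysis: − vs − — same for both, does not separate.
  Catalase: Corynebacterium diphtheriae +, Erysipelothrix rhusiopathiae − — discriminates.
  Nitrate: Corynebacterium diphtheriae +, Erysipelothrix rhusiopathiae − — discriminates.
  Spores: − vs − — same for both, does not separate.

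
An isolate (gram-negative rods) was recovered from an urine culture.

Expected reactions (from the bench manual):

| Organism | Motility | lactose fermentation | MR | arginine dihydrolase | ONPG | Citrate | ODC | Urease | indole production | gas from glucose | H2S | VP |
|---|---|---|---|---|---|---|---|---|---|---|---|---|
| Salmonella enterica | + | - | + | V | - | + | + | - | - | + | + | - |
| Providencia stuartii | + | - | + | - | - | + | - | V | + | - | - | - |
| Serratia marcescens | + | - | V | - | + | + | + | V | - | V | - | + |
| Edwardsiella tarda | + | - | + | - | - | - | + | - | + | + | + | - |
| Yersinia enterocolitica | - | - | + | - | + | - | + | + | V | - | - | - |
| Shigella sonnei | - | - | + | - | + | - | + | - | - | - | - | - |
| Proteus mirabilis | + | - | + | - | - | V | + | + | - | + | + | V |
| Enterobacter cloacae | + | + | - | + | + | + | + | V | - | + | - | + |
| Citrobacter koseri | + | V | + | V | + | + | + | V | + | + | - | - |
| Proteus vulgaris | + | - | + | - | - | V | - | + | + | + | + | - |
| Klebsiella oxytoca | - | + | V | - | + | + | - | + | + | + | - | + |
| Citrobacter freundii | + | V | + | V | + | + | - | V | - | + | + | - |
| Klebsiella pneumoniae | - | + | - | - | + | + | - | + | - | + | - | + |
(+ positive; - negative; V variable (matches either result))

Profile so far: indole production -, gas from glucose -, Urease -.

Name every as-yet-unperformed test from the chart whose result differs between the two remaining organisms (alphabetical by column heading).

Citrate, Motility, VP

indole production -: excludes 5 organisms — 8 left.
gas from glucose -: excludes 5 organisms — 3 left.
Urease -: excludes Yersinia enterocolitica — 2 left.
Two candidates remain: Serratia marcescens and Shigella sonnei.
  Motility: Serratia marcescens +, Shigella sonnei - — discriminates.
  lactose fermentation: - vs - — same for both, does not separate.
  MR: V vs + — variable for at least one, does not separate.
  arginine dihydrolase: - vs - — same for both, does not separate.
  ONPG: + vs + — same for both, does not separate.
  Citrate: Serratia marcescens +, Shigella sonnei - — discriminates.
  ODC: + vs + — same for both, does not separate.
  H2S: - vs - — same for both, does not separate.
  VP: Serratia marcescens +, Shigella sonnei - — discriminates.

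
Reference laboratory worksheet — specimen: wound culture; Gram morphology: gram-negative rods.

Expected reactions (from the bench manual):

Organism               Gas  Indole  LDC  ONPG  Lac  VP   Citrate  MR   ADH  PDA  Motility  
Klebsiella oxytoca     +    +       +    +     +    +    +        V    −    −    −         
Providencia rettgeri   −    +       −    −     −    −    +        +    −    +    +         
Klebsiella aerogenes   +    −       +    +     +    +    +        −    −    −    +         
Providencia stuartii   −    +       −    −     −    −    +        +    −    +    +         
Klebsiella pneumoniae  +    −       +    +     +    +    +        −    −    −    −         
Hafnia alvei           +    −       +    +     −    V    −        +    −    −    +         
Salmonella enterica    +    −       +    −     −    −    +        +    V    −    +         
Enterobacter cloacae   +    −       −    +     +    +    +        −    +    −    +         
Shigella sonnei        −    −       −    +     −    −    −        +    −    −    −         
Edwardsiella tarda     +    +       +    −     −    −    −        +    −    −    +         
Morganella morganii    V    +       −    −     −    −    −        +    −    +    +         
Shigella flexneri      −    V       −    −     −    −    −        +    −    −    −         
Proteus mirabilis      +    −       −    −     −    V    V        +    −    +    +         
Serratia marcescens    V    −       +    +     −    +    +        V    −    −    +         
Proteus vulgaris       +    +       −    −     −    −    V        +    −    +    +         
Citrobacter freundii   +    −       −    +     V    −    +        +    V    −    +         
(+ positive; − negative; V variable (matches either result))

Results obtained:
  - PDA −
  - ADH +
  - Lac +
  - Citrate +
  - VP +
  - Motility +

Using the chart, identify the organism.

Enterobacter cloacae

PDA −: excludes 5 organisms — 11 left.
ADH +: excludes 8 organisms — 3 left.
Motility +: all 3 remaining candidates are consistent.
Lac +: excludes Salmonella enterica — 2 left.
VP +: excludes Citrobacter freundii — 1 left.
Citrate +: the one remaining candidate is consistent.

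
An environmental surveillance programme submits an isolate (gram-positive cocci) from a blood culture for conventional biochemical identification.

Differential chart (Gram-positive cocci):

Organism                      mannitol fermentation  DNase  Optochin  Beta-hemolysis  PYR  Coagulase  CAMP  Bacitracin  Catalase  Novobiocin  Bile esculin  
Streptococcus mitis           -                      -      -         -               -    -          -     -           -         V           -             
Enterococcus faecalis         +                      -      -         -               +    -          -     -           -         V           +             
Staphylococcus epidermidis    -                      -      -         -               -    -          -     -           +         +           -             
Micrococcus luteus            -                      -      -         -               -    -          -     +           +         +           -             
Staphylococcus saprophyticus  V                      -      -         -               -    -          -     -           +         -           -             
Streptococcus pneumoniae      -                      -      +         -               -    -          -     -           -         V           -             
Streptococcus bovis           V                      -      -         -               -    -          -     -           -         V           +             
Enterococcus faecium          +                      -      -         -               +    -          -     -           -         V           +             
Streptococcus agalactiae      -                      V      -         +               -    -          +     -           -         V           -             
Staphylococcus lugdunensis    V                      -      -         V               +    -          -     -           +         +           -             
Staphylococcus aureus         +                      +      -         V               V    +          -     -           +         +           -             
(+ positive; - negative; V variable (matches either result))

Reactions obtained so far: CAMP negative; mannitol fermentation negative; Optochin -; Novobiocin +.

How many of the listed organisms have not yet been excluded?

Optochin -: excludes Streptococcus pneumoniae — 10 left.
mannitol fermentation -: excludes Enterococcus faecalis, Enterococcus faecium, Staphylococcus aureus — 7 left.
CAMP -: excludes Streptococcus agalactiae — 6 left.
Novobiocin +: excludes Staphylococcus saprophyticus — 5 left.
Still consistent: Micrococcus luteus, Staphylococcus epidermidis, Staphylococcus lugdunensis, Streptococcus bovis, Streptococcus mitis.

5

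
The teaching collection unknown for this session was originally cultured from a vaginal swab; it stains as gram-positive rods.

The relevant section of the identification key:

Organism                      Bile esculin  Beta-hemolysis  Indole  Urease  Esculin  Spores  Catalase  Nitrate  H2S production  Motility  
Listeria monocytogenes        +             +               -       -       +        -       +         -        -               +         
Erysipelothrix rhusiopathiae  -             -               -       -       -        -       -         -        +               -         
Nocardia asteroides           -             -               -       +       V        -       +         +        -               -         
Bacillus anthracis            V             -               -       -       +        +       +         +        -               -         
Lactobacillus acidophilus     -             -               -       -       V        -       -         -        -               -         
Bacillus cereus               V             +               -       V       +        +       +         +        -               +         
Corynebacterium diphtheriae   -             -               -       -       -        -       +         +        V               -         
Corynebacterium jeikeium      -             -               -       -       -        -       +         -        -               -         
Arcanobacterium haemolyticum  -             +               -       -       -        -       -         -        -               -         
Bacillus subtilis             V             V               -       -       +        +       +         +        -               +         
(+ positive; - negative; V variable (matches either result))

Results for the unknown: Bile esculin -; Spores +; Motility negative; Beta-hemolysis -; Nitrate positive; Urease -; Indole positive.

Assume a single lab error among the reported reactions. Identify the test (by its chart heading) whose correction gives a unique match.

Indole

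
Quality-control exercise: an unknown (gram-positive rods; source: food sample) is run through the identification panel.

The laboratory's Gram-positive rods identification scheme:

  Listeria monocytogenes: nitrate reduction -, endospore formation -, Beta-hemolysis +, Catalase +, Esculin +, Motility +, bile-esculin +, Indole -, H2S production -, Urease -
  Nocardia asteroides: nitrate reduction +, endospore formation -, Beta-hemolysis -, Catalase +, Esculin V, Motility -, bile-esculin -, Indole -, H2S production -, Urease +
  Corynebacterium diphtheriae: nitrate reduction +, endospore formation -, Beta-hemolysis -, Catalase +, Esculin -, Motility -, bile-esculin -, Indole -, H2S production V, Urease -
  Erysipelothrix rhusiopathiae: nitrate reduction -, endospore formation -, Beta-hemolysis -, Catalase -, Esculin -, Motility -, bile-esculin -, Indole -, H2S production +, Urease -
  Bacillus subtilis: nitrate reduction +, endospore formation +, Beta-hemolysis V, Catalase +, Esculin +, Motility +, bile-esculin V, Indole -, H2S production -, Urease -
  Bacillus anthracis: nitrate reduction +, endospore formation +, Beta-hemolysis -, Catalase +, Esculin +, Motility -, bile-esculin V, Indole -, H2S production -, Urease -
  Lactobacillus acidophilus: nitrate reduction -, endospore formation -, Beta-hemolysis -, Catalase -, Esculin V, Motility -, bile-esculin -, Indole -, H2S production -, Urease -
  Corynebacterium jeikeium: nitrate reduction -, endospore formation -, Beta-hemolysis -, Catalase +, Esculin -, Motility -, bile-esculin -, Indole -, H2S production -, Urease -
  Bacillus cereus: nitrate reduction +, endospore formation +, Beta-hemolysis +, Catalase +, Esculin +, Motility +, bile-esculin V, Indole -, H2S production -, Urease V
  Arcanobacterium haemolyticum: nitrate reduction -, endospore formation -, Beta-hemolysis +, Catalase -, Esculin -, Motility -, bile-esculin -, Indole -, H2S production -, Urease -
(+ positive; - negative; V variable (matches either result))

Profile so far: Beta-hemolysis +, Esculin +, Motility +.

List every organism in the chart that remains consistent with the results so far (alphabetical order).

Beta-hemolysis +: excludes 6 organisms — 4 left.
Esculin +: excludes Arcanobacterium haemolyticum — 3 left.
Motility +: all 3 remaining candidates are consistent.

Bacillus cereus, Bacillus subtilis, Listeria monocytogenes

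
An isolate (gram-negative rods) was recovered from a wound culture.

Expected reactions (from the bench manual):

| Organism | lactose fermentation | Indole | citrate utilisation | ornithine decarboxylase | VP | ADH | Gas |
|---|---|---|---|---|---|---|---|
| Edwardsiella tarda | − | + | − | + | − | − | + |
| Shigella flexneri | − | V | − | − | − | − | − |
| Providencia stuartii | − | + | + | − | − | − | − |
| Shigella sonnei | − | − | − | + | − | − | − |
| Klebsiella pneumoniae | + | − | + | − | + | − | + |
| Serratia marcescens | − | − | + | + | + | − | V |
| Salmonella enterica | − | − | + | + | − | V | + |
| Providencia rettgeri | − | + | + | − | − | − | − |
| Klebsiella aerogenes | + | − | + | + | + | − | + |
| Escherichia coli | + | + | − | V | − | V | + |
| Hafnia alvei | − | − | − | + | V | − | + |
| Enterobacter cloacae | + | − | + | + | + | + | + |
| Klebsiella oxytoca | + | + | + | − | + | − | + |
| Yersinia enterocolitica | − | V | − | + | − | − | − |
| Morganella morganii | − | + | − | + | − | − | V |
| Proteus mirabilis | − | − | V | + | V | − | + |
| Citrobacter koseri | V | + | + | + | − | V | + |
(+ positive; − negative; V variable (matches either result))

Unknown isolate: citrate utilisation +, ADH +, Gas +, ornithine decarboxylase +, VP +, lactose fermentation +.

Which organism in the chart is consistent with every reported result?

VP +: excludes 10 organisms — 7 left.
Gas +: all 7 remaining candidates are consistent.
citrate utilisation +: excludes Hafnia alvei — 6 left.
lactose fermentation +: excludes Serratia marcescens, Proteus mirabilis — 4 left.
ADH +: excludes Klebsiella pneumoniae, Klebsiella aerogenes, Klebsiella oxytoca — 1 left.
ornithine decarboxylase +: the one remaining candidate is consistent.

Enterobacter cloacae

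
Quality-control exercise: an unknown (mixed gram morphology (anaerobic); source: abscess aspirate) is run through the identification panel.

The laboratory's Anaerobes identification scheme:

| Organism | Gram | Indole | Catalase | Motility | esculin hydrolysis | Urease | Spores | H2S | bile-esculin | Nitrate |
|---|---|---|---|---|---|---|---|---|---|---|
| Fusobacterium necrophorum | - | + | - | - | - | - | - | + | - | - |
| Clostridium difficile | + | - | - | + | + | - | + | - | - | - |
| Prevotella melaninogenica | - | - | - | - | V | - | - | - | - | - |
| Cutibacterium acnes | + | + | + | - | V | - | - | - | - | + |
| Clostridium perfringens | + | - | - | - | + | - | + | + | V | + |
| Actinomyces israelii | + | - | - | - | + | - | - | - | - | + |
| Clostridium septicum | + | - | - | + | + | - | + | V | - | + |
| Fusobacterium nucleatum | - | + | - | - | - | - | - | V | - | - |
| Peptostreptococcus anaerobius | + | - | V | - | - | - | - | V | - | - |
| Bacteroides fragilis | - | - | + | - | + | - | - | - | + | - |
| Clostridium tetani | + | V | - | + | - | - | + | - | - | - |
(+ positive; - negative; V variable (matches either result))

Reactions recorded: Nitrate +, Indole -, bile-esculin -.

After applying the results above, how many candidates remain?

3

Indole -: excludes Fusobacterium necrophorum, Cutibacterium acnes, Fusobacterium nucleatum — 8 left.
Nitrate +: excludes 5 organisms — 3 left.
bile-esculin -: all 3 remaining candidates are consistent.
Still consistent: Actinomyces israelii, Clostridium perfringens, Clostridium septicum.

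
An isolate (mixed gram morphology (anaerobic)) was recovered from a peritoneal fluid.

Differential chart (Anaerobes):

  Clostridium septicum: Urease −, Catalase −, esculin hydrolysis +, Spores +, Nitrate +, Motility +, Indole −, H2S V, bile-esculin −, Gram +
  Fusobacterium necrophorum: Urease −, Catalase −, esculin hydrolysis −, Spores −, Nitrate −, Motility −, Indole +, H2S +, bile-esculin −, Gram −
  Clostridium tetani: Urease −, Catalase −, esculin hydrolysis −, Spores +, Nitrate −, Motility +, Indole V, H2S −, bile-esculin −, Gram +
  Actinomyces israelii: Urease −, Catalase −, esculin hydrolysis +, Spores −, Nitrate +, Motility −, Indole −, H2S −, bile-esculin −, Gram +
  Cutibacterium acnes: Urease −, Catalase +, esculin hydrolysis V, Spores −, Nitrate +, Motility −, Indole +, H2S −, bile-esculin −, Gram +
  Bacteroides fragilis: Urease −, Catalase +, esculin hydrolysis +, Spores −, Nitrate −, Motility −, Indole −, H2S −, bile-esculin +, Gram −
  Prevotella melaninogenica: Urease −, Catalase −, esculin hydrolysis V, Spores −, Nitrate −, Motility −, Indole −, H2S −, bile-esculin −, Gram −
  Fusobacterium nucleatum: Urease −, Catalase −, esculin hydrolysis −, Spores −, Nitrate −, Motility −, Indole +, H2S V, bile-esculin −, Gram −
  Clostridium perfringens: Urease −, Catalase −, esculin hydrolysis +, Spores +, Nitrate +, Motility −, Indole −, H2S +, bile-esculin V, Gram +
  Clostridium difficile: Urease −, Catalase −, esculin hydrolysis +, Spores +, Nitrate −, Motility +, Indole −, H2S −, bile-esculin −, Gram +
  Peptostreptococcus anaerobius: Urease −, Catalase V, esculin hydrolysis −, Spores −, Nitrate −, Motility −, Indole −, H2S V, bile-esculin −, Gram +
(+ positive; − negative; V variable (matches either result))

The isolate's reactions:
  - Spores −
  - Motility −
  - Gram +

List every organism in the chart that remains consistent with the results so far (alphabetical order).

Actinomyces israelii, Cutibacterium acnes, Peptostreptococcus anaerobius

Gram +: excludes Fusobacterium necrophorum, Bacteroides fragilis, Prevotella melaninogenica, Fusobacterium nucleatum — 7 left.
Spores −: excludes Clostridium septicum, Clostridium tetani, Clostridium perfringens, Clostridium difficile — 3 left.
Motility −: all 3 remaining candidates are consistent.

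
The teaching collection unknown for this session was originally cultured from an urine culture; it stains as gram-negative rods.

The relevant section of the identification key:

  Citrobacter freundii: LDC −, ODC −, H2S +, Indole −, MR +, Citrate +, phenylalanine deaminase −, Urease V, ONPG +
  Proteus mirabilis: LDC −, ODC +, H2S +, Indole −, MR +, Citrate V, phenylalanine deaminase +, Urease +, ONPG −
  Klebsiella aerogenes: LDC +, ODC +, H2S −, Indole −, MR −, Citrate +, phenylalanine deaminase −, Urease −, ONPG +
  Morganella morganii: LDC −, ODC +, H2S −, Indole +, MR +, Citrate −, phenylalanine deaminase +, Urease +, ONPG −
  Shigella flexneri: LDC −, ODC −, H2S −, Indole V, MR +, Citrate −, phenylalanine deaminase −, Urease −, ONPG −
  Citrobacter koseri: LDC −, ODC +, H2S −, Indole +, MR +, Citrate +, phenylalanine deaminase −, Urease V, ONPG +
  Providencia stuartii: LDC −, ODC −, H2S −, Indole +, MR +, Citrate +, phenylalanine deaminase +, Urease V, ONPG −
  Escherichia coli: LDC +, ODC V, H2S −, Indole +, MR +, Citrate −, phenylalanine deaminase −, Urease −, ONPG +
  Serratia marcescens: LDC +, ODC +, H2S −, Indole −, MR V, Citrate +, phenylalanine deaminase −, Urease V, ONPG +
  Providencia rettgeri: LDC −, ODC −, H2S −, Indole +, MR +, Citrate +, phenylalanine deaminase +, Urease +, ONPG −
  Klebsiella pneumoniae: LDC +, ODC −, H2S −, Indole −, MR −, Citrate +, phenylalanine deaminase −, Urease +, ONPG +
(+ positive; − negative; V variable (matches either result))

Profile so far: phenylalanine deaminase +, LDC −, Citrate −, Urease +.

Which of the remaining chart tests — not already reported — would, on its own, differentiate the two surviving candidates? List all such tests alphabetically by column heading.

H2S, Indole

Urease +: excludes Klebsiella aerogenes, Shigella flexneri, Escherichia coli — 8 left.
LDC −: excludes Serratia marcescens, Klebsiella pneumoniae — 6 left.
phenylalanine deaminase +: excludes Citrobacter freundii, Citrobacter koseri — 4 left.
Citrate −: excludes Providencia stuartii, Providencia rettgeri — 2 left.
Two candidates remain: Morganella morganii and Proteus mirabilis.
  ODC: + vs + — same for both, does not separate.
  H2S: Morganella morganii −, Proteus mirabilis + — discriminates.
  Indole: Morganella morganii +, Proteus mirabilis − — discriminates.
  MR: + vs + — same for both, does not separate.
  ONPG: − vs − — same for both, does not separate.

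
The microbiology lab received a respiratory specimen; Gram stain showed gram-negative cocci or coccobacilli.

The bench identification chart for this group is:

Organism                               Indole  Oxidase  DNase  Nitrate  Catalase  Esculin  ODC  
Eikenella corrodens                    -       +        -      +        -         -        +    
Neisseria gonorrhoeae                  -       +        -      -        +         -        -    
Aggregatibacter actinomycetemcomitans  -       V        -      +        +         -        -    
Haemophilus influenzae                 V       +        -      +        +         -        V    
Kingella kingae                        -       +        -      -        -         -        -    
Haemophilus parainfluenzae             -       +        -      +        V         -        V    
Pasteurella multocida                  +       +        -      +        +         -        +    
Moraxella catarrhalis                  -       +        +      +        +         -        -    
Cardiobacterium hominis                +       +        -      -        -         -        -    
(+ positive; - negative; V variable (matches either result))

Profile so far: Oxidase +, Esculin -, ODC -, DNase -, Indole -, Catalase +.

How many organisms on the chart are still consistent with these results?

Catalase +: excludes Eikenella corrodens, Kingella kingae, Cardiobacterium hominis — 6 left.
Esculin -: all 6 remaining candidates are consistent.
Indole -: excludes Pasteurella multocida — 5 left.
Oxidase +: all 5 remaining candidates are consistent.
ODC -: all 5 remaining candidates are consistent.
DNase -: excludes Moraxella catarrhalis — 4 left.
Still consistent: Aggregatibacter actinomycetemcomitans, Haemophilus influenzae, Haemophilus parainfluenzae, Neisseria gonorrhoeae.

4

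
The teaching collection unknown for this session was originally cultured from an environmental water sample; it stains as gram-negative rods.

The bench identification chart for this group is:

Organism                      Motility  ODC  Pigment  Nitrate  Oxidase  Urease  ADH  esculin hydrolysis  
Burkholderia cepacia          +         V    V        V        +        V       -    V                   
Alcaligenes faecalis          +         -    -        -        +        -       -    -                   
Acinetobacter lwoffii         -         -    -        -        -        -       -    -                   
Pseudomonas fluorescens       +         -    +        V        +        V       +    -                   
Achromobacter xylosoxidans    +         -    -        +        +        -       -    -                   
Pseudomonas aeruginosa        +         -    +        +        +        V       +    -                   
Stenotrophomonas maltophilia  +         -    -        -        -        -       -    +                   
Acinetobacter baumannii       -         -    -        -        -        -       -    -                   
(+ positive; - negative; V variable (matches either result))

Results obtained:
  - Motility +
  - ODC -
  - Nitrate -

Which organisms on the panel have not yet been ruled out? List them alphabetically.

ODC -: all 8 remaining candidates are consistent.
Nitrate -: excludes Achromobacter xylosoxidans, Pseudomonas aeruginosa — 6 left.
Motility +: excludes Acinetobacter lwoffii, Acinetobacter baumannii — 4 left.

Alcaligenes faecalis, Burkholderia cepacia, Pseudomonas fluorescens, Stenotrophomonas maltophilia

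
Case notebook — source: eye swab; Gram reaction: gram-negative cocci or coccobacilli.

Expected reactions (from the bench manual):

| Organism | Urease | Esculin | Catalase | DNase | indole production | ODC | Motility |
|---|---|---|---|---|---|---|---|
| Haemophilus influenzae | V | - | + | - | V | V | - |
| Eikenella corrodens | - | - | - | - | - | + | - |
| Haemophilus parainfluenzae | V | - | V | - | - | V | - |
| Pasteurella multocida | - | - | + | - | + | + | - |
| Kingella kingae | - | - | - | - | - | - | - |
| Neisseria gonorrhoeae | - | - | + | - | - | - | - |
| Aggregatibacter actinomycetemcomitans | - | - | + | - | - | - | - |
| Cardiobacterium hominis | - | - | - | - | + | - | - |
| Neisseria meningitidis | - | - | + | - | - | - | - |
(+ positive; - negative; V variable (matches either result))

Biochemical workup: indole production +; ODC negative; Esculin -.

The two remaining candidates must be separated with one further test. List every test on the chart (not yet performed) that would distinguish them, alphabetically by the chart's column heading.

indole production +: excludes 6 organisms — 3 left.
ODC -: excludes Pasteurella multocida — 2 left.
Esculin -: all 2 remaining candidates are consistent.
Two candidates remain: Cardiobacterium hominis and Haemophilus influenzae.
  Urease: - vs V — variable for at least one, does not separate.
  Catalase: Cardiobacterium hominis -, Haemophilus influenzae + — discriminates.
  DNase: - vs - — same for both, does not separate.
  Motility: - vs - — same for both, does not separate.

Catalase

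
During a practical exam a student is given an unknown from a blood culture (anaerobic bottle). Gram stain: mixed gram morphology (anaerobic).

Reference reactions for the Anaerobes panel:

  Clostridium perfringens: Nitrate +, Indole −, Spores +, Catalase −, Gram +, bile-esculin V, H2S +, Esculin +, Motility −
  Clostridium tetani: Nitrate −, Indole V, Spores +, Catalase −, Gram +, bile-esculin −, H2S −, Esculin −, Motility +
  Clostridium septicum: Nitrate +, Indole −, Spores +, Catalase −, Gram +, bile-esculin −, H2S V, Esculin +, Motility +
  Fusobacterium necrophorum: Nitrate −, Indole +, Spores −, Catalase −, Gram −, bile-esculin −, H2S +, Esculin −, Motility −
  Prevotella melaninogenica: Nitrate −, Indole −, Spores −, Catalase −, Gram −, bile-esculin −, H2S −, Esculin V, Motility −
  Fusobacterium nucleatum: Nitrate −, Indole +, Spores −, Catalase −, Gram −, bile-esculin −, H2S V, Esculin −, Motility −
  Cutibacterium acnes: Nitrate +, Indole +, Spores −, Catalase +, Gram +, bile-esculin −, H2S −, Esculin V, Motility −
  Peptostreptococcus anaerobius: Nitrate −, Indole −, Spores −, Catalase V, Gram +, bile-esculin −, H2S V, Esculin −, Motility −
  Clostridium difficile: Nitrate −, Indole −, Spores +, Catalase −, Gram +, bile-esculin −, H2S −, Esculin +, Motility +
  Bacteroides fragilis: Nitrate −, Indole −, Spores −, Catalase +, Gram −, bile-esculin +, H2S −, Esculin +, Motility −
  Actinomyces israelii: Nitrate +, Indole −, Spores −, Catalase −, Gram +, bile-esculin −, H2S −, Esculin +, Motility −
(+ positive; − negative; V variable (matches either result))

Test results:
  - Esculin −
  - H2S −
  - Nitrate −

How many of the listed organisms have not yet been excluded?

Esculin −: excludes 5 organisms — 6 left.
H2S −: excludes Fusobacterium necrophorum — 5 left.
Nitrate −: excludes Cutibacterium acnes — 4 left.
Still consistent: Clostridium tetani, Fusobacterium nucleatum, Peptostreptococcus anaerobius, Prevotella melaninogenica.

4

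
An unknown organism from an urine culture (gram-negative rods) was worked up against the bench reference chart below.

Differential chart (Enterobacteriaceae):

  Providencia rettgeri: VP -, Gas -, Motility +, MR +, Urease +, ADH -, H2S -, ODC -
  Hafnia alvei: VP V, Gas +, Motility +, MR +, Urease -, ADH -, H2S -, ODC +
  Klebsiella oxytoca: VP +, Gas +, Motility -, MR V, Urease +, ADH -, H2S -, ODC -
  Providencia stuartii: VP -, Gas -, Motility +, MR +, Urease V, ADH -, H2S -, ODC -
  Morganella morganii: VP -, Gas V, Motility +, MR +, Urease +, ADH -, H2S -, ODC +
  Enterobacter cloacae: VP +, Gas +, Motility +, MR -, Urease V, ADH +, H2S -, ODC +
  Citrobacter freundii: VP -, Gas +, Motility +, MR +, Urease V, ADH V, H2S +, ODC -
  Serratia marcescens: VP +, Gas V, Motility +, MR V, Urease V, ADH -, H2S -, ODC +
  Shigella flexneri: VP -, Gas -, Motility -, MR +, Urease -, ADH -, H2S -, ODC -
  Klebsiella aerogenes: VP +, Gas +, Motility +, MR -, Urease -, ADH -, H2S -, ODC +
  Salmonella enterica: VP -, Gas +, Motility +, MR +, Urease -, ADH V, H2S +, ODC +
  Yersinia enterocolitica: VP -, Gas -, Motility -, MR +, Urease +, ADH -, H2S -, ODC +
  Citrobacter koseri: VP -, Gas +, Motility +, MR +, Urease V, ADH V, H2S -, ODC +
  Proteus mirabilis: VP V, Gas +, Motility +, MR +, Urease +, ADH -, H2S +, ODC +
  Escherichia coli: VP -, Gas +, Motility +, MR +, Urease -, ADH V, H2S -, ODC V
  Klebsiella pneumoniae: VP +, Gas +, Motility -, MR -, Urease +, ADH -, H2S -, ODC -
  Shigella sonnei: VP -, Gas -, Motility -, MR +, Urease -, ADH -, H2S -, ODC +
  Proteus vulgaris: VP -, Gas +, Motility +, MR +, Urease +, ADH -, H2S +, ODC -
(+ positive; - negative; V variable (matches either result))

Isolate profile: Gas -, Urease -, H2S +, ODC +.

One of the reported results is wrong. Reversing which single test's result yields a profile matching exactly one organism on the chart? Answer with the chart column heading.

As reported, no row in the chart matches all 4 reactions.
Reversing Urease → still no organism matches.
Reversing Gas (to +) → unique match: Salmonella enterica.
Reversing H2S → 2 organisms match (not unique).
Reversing ODC → still no organism matches.

Gas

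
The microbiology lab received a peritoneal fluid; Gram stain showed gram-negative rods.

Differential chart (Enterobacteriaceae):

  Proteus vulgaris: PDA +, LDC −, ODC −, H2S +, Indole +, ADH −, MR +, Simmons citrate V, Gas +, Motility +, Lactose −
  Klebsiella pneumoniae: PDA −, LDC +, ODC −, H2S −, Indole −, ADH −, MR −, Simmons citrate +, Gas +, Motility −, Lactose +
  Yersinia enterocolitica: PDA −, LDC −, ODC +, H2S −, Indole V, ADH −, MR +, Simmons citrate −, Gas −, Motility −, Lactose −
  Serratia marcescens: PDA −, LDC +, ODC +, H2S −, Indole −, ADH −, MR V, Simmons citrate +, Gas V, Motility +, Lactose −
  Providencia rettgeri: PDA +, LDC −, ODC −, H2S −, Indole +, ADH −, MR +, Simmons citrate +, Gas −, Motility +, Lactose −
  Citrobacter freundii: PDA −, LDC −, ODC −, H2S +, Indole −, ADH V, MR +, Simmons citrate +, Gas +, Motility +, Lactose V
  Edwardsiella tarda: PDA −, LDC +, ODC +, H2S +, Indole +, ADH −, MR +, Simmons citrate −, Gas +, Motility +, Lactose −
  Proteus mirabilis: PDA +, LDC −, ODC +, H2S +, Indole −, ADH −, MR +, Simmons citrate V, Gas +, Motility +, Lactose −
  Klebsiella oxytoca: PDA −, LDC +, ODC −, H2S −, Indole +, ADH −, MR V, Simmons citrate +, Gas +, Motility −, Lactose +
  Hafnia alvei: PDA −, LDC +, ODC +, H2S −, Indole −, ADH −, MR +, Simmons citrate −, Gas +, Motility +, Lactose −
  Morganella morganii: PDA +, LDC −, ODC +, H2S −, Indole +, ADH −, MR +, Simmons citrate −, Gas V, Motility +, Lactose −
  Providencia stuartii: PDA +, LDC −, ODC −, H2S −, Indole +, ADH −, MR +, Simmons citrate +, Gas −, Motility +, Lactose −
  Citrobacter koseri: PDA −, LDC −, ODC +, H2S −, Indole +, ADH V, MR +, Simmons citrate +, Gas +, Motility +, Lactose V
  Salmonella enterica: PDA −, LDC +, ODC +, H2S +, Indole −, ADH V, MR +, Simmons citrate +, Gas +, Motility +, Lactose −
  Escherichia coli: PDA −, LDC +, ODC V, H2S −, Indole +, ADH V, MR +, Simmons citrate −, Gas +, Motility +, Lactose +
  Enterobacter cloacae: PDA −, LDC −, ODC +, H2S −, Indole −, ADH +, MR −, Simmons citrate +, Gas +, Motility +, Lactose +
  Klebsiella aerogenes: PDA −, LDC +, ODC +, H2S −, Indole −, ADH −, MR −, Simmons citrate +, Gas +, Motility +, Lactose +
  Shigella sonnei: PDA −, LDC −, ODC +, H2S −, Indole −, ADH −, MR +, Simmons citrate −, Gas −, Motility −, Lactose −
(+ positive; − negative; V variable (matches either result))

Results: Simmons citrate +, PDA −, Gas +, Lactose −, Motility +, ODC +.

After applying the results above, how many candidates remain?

3

Simmons citrate +: excludes 6 organisms — 12 left.
ODC +: excludes 6 organisms — 6 left.
Gas +: all 6 remaining candidates are consistent.
Motility +: all 6 remaining candidates are consistent.
PDA −: excludes Proteus mirabilis — 5 left.
Lactose −: excludes Enterobacter cloacae, Klebsiella aerogenes — 3 left.
Still consistent: Citrobacter koseri, Salmonella enterica, Serratia marcescens.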